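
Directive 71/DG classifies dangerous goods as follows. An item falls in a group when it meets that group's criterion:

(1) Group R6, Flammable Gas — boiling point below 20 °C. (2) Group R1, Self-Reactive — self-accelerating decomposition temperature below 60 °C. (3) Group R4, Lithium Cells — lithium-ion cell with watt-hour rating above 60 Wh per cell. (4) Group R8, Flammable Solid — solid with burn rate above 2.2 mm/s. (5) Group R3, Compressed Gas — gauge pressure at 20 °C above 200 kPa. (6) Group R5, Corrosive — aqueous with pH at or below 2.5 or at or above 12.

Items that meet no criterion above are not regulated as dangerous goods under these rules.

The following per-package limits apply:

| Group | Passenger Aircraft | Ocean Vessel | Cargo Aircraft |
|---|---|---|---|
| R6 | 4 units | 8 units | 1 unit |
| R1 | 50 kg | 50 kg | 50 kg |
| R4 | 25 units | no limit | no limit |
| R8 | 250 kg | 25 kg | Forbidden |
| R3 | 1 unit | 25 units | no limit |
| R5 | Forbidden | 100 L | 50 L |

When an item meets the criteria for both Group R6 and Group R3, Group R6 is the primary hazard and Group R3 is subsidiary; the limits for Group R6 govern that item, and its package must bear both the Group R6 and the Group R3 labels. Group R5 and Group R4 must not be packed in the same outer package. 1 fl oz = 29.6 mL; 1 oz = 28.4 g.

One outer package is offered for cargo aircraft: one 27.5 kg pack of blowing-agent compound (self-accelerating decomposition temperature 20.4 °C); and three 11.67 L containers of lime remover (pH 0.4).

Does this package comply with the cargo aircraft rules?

Yes

Self-accelerating decomposition temperature 20.4 °C meets the Group R1 criterion (Self-Reactive), so the blowing-agent compound is Group R1.
With pH 0.4 (≤ 2.5), the lime remover falls in Group R5.
Group R5 quantity: three 11.67 L containers = 35.01 L.
35.01 L is within the cargo aircraft limit of 50 L for Group R5.
Group R1 quantity: 27.5 kg.
That is within the Group R1 cargo aircraft limit of 50 kg.
The segregation rule (Group R5 with Group R4) does not apply to Group R5 with Group R1.
Every hazard group is within its cargo aircraft limit and no segregation rule is violated.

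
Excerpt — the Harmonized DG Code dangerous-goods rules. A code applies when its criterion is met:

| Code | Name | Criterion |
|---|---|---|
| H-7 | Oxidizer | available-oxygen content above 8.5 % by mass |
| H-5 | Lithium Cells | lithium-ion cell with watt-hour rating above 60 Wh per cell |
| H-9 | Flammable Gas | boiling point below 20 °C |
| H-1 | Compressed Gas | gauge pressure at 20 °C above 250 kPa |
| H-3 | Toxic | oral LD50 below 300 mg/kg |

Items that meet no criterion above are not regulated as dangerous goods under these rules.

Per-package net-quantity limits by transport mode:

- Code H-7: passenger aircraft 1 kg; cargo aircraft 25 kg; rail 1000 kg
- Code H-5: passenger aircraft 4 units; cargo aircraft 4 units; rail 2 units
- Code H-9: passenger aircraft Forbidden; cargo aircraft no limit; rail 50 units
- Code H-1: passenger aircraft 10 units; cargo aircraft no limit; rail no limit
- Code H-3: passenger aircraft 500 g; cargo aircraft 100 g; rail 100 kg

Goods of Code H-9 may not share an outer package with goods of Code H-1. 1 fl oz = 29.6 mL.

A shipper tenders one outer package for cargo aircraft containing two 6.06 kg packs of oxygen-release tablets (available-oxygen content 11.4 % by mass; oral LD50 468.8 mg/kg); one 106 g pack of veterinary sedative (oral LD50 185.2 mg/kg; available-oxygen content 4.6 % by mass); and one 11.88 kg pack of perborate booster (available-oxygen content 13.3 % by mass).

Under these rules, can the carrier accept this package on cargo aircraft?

No

With available-oxygen content 11.4 % by mass (> 8.5 % by mass), the oxygen-release tablets fall in Code H-7.
Veterinary sedative: oral LD50 185.2 mg/kg < 300 mg/kg → Code H-3 (Toxic).
Available-oxygen content 13.3 % by mass meets the Code H-7 criterion (Oxidizer), so the perborate booster is Code H-7.
Code H-7 net quantity: (two 6.06 kg packs = 12.12 kg) + 11.88 kg = 24 kg.
That is within the Code H-7 cargo aircraft limit of 25 kg.
Code H-3 quantity: 106 g.
106 g > 100 g (cargo aircraft limit, Code H-3) — over the limit.
The segregation rule (Code H-9 with Code H-1) does not apply to Code H-7 with Code H-3.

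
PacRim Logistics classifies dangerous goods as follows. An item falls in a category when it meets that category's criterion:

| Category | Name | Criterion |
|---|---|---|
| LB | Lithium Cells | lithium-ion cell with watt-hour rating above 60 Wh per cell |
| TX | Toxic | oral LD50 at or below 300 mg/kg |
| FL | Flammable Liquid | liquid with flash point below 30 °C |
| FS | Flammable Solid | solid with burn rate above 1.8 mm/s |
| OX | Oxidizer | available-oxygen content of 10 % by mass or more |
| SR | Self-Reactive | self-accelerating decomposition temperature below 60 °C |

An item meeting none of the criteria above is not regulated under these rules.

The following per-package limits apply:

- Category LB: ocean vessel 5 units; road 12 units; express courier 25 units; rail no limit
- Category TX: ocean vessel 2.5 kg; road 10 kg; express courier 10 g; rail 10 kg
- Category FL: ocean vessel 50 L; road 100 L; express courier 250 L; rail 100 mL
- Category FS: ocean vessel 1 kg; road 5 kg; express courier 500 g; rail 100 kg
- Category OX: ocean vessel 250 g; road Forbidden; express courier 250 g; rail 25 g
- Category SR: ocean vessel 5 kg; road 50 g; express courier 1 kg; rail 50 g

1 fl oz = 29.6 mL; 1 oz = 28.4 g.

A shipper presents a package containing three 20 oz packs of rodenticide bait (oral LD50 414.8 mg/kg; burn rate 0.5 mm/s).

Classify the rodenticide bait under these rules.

Not regulated

oral LD50 414.8 mg/kg is not below 300 mg/kg, so Category TX does not apply.
burn rate 0.5 mm/s is not above 1.8 mm/s, so Category FS does not apply.
No criterion is met, so the item is not regulated.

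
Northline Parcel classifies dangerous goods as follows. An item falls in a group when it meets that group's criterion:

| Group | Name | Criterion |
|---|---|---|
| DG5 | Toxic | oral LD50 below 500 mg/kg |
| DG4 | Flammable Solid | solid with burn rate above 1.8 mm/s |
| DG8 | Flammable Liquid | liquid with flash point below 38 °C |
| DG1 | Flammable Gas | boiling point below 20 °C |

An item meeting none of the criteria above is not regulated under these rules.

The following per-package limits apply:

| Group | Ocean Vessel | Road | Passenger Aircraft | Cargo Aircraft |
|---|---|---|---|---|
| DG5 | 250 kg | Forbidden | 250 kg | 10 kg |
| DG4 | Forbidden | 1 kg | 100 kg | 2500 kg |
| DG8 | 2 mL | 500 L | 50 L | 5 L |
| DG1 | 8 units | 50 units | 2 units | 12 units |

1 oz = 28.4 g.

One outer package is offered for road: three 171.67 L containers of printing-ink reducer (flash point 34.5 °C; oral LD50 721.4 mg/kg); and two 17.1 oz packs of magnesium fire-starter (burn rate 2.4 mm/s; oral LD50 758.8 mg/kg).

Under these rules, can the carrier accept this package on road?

No

Printing-ink reducer: flash point 34.5 °C < 38 °C → Group DG8 (Flammable Liquid).
Burn rate 2.4 mm/s meets the Group DG4 criterion (Flammable Solid), so the magnesium fire-starter is Group DG4.
Group DG8 quantity: three 171.67 L containers = 515.01 L.
515.01 L exceeds the road limit of 500 L for Group DG8.
Group DG4 quantity: two 17.1 oz packs = 971.28 g.
971.28 g is within the road limit of 1 kg for Group DG4.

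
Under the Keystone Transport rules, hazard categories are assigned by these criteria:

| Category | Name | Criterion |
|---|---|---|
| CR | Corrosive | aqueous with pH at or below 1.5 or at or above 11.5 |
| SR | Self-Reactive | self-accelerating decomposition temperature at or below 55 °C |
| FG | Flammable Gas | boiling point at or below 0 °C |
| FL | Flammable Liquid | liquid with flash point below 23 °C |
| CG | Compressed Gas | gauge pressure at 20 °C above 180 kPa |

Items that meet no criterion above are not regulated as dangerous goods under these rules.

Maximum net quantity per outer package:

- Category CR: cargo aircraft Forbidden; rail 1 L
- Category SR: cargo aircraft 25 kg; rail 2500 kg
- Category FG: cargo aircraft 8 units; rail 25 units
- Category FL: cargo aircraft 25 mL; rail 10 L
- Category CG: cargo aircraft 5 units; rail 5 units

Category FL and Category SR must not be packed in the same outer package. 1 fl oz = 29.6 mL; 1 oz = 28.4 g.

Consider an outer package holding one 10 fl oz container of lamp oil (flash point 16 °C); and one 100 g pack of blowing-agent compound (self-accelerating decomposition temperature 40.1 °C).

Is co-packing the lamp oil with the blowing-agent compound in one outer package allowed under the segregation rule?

No

With flash point 16 °C (< 23 °C), the lamp oil falls in Category FL.
The blowing-agent compound has self-accelerating decomposition temperature 40.1 °C, which is ≤ 55 °C, so it is Category SR (Self-Reactive).
Category FL and Category SR may not share an outer package.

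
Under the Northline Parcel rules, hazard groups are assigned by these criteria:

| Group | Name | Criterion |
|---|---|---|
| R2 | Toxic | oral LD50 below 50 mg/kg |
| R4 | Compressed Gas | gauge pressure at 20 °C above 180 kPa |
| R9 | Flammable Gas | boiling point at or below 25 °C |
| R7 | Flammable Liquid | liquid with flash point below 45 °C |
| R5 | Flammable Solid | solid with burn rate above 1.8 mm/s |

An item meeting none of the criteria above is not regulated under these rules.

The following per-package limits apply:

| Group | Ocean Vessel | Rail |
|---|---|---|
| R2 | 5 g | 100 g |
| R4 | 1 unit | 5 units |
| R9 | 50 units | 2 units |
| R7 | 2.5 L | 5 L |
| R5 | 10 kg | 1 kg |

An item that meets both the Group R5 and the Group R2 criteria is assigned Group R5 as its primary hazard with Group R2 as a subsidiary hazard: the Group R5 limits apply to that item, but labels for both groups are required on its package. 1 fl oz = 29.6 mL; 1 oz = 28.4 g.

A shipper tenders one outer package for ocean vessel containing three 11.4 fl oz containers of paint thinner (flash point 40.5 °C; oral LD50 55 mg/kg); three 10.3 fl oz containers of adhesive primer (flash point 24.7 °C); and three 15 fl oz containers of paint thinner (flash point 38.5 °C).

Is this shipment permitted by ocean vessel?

No

Flash point 40.5 °C meets the Group R7 criterion (Flammable Liquid), so the paint thinner is Group R7.
Adhesive primer: flash point 24.7 °C < 45 °C → Group R7 (Flammable Liquid).
The paint thinner has flash point 38.5 °C, which is < 45 °C, so it is Group R7 (Flammable Liquid).
Total Group R7: (three 11.4 fl oz containers = 1012.32 mL) + (three 10.3 fl oz containers = 914.64 mL) + (three 15 fl oz containers = 1.332 L) = 3258.96 mL.
That exceeds the Group R7 ocean vessel limit of 2.5 L.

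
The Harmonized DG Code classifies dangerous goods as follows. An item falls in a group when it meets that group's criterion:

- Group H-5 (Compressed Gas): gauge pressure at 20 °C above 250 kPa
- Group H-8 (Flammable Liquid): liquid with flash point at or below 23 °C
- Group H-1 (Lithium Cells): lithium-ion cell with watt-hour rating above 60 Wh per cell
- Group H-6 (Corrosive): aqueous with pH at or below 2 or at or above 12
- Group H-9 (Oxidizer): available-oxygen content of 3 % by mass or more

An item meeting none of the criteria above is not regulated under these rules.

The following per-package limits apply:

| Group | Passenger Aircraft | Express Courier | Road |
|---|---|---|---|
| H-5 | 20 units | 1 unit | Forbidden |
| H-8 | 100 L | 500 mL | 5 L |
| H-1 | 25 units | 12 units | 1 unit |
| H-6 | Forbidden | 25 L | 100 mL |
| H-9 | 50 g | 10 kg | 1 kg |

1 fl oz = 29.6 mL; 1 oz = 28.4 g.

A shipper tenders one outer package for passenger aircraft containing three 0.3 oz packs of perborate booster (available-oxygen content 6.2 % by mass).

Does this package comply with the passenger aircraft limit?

Available-oxygen content 6.2 % by mass meets the Group H-9 criterion (Oxidizer), so the perborate booster is Group H-9.
Group H-9 quantity: three 0.3 oz packs = 25.56 g.
25.56 g is within the passenger aircraft limit of 50 g for Group H-9.

Yes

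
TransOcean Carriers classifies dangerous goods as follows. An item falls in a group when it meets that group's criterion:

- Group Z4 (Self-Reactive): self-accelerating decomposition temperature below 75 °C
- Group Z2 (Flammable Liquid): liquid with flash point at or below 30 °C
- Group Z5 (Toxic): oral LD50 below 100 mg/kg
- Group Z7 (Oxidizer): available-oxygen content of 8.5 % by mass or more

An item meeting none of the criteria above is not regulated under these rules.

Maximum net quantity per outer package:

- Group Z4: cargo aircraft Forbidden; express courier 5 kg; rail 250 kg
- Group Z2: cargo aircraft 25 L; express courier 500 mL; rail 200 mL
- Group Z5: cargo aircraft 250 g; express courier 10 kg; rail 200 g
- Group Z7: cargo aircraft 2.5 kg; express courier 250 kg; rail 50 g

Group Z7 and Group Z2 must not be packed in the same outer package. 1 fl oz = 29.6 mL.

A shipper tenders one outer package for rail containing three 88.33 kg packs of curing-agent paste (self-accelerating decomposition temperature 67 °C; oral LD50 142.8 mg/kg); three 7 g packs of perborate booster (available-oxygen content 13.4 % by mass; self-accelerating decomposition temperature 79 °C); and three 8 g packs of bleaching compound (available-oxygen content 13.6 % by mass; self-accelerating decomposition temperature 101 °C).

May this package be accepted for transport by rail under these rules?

The curing-agent paste has self-accelerating decomposition temperature 67 °C, which is < 75 °C, so it is Group Z4 (Self-Reactive).
With available-oxygen content 13.4 % by mass (≥ 8.5 % by mass), the perborate booster falls in Group Z7.
Available-oxygen content 13.6 % by mass meets the Group Z7 criterion (Oxidizer), so the bleaching compound is Group Z7.
Group Z4 quantity: three 88.33 kg packs = 264.99 kg.
264.99 kg > 250 kg (rail limit, Group Z4) — over the limit.
Group Z7 net quantity: (three 7 g packs = 21 g) + (three 8 g packs = 24 g) = 45 g.
That is within the Group Z7 rail limit of 50 g.
The segregation rule (Group Z7 with Group Z2) does not apply to Group Z4 with Group Z7.

No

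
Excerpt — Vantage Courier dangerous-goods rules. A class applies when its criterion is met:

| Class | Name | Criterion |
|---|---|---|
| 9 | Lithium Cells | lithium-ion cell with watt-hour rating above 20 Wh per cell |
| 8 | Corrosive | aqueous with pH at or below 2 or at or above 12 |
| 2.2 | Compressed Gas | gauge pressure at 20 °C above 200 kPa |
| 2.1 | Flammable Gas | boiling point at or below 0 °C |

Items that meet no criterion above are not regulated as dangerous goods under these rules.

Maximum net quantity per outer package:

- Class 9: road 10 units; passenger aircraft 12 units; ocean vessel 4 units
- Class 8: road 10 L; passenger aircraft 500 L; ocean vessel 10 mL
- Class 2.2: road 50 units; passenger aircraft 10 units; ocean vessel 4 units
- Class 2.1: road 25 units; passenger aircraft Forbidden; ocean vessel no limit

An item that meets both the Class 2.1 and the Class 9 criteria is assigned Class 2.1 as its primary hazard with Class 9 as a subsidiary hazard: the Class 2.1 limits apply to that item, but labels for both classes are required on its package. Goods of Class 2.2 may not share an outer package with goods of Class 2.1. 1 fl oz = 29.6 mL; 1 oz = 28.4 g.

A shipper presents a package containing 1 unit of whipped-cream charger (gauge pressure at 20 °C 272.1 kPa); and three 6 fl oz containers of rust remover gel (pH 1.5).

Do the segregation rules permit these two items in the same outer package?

Yes

Whipped-cream charger: gauge pressure at 20 °C 272.1 kPa > 200 kPa → Class 2.2 (Compressed Gas).
Rust remover gel: pH 1.5 ≤ 2 → Class 8 (Corrosive).
No segregation rule bars Class 2.2 with Class 8.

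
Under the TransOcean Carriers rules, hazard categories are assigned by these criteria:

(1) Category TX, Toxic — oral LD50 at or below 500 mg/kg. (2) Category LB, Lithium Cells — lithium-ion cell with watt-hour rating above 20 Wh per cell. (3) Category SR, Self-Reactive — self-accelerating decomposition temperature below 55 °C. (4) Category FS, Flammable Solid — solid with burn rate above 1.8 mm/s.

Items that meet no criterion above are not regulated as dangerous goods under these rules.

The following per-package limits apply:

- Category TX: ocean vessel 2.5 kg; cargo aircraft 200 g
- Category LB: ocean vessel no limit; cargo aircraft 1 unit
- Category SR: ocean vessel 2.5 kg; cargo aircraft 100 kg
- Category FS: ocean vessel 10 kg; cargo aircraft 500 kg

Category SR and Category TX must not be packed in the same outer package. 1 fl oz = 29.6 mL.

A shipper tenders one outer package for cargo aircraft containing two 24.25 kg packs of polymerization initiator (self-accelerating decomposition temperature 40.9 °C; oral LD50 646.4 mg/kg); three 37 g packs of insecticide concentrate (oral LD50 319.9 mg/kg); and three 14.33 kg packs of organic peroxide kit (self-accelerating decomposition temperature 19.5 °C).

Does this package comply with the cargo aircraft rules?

No

The polymerization initiator has self-accelerating decomposition temperature 40.9 °C, which is < 55 °C, so it is Category SR (Self-Reactive).
Insecticide concentrate: oral LD50 319.9 mg/kg ≤ 500 mg/kg → Category TX (Toxic).
Self-accelerating decomposition temperature 19.5 °C meets the Category SR criterion (Self-Reactive), so the organic peroxide kit is Category SR.
Category SR net quantity: (two 24.25 kg packs = 48.5 kg) + (three 14.33 kg packs = 42.99 kg) = 91.49 kg.
91.49 kg ≤ 100 kg (cargo aircraft limit, Category SR) — within limit.
Category TX quantity: three 37 g packs = 111 g.
111 g is within the cargo aircraft limit of 200 g for Category TX.
Category SR and Category TX may not share an outer package.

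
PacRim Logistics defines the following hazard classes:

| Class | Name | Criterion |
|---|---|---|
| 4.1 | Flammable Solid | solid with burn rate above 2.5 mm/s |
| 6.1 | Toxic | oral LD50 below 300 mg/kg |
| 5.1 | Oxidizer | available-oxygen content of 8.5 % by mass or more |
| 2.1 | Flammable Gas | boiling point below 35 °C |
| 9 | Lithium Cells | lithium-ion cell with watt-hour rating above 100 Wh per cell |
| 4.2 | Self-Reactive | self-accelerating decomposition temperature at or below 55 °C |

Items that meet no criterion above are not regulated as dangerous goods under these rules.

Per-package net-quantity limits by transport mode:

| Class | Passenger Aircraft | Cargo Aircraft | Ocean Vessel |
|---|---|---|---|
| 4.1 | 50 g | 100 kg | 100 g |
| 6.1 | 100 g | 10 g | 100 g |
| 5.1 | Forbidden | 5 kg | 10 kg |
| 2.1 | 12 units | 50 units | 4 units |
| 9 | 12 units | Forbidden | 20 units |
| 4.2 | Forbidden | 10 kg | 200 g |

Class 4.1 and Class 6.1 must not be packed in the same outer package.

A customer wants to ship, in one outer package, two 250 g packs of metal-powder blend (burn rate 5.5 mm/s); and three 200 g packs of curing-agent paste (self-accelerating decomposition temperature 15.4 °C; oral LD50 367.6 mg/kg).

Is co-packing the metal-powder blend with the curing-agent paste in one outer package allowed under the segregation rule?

Burn rate 5.5 mm/s meets the Class 4.1 criterion (Flammable Solid), so the metal-powder blend is Class 4.1.
Self-accelerating decomposition temperature 15.4 °C meets the Class 4.2 criterion (Self-Reactive), so the curing-agent paste is Class 4.2.
No segregation rule bars Class 4.1 with Class 4.2.

Yes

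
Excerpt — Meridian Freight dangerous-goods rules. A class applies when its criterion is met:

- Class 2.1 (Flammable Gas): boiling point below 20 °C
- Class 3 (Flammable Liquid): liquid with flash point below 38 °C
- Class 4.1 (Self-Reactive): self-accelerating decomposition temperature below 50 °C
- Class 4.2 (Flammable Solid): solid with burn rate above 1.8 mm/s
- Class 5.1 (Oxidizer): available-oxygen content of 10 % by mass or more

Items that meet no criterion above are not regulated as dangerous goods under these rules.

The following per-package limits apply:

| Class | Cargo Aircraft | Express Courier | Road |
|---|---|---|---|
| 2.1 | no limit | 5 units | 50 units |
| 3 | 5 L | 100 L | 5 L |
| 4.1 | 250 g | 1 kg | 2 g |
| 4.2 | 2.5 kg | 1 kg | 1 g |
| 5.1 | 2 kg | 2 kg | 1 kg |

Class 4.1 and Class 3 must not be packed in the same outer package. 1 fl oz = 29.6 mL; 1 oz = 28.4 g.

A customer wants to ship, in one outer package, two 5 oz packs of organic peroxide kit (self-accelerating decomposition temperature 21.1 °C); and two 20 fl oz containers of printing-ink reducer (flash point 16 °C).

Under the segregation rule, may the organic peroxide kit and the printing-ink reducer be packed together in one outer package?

No

With self-accelerating decomposition temperature 21.1 °C (< 50 °C), the organic peroxide kit falls in Class 4.1.
Printing-ink reducer: flash point 16 °C < 38 °C → Class 3 (Flammable Liquid).
Class 4.1 and Class 3 may not share an outer package.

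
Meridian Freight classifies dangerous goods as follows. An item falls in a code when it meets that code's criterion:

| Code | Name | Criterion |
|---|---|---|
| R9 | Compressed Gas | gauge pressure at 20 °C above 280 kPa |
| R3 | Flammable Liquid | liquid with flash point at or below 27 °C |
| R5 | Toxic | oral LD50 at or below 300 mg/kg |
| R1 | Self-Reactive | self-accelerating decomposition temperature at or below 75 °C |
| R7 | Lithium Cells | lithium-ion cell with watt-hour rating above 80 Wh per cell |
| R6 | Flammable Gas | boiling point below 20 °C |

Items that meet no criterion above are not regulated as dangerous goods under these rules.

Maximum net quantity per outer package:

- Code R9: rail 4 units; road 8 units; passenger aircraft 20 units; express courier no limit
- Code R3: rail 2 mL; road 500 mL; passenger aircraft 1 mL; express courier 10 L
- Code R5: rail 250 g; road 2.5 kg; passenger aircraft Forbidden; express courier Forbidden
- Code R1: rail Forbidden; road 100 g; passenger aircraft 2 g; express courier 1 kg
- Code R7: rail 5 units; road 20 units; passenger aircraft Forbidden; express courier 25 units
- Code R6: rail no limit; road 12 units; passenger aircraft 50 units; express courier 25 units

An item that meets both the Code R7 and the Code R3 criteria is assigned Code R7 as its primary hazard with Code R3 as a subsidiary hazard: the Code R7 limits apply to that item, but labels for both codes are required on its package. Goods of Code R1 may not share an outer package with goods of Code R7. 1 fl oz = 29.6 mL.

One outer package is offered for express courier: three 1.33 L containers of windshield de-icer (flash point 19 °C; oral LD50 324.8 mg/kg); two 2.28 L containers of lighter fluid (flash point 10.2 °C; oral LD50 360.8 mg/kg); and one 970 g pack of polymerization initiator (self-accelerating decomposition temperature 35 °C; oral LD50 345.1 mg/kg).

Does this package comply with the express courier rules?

With flash point 19 °C (≤ 27 °C), the windshield de-icer falls in Code R3.
The lighter fluid has flash point 10.2 °C, which is ≤ 27 °C, so it is Code R3 (Flammable Liquid).
The polymerization initiator has self-accelerating decomposition temperature 35 °C, which is ≤ 75 °C, so it is Code R1 (Self-Reactive).
Code R1 quantity: 970 g.
That is within the Code R1 express courier limit of 1 kg.
Total Code R3: (three 1.33 L containers = 3.99 L) + (two 2.28 L containers = 4.56 L) = 8.55 L.
8.55 L ≤ 10 L (express courier limit, Code R3) — within limit.
The segregation rule (Code R1 with Code R7) does not apply to Code R1 with Code R3.
Every hazard code is within its express courier limit and no segregation rule is violated.

Yes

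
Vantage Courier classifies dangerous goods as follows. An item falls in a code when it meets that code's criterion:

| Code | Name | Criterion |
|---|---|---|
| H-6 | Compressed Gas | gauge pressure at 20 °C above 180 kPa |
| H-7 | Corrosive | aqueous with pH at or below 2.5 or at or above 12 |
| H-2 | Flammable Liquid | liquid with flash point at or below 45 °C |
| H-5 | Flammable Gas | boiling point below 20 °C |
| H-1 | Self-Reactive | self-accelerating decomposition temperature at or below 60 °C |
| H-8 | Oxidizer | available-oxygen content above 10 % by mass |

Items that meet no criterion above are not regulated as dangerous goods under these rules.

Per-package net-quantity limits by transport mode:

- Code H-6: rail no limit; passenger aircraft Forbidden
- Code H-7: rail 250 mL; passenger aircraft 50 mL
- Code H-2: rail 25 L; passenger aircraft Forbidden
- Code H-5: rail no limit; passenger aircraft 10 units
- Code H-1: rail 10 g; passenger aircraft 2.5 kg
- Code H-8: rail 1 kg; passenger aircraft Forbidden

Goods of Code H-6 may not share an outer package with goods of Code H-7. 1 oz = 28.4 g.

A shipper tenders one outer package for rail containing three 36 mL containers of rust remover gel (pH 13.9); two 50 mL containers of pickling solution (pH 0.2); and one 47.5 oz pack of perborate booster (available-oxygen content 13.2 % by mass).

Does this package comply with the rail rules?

No

The rust remover gel has pH 13.9, which is ≥ 12, so it is Code H-7 (Corrosive).
Pickling solution: pH 0.2 ≤ 2.5 → Code H-7 (Corrosive).
With available-oxygen content 13.2 % by mass (> 10 % by mass), the perborate booster falls in Code H-8.
Code H-7 net quantity: (three 36 mL containers = 108 mL) + (two 50 mL containers = 100 mL) = 208 mL.
208 mL ≤ 250 mL (rail limit, Code H-7) — within limit.
Code H-8 quantity: one 47.5 oz pack = 1.349 kg.
That exceeds the Code H-8 rail limit of 1 kg.
The segregation rule (Code H-6 with Code H-7) does not apply to Code H-7 with Code H-8.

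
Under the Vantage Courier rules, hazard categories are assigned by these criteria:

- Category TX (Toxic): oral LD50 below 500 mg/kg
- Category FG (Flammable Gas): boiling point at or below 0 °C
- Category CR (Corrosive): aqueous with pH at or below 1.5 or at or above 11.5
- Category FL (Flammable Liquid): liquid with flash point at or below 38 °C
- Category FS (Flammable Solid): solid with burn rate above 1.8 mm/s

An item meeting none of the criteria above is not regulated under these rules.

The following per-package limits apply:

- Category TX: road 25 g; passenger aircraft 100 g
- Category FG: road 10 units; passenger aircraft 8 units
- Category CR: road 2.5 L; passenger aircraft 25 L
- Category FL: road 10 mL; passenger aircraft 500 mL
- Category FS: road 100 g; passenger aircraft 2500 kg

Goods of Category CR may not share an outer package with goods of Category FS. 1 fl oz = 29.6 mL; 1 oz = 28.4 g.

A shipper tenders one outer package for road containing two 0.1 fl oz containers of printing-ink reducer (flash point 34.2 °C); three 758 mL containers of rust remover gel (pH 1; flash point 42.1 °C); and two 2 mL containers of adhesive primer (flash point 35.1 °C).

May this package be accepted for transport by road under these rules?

Yes

Printing-ink reducer: flash point 34.2 °C ≤ 38 °C → Category FL (Flammable Liquid).
With pH 1 (≤ 1.5), the rust remover gel falls in Category CR.
With flash point 35.1 °C (≤ 38 °C), the adhesive primer falls in Category FL.
Category CR quantity: three 758 mL containers = 2.274 L.
That is within the Category CR road limit of 2.5 L.
Category FL net quantity: (two 0.1 fl oz containers = 5.92 mL) + (two 2 mL containers = 4 mL) = 9.92 mL.
9.92 mL ≤ 10 mL (road limit, Category FL) — within limit.
The segregation rule (Category CR with Category FS) does not apply to Category CR with Category FL.
Every hazard category is within its road limit and no segregation rule is violated.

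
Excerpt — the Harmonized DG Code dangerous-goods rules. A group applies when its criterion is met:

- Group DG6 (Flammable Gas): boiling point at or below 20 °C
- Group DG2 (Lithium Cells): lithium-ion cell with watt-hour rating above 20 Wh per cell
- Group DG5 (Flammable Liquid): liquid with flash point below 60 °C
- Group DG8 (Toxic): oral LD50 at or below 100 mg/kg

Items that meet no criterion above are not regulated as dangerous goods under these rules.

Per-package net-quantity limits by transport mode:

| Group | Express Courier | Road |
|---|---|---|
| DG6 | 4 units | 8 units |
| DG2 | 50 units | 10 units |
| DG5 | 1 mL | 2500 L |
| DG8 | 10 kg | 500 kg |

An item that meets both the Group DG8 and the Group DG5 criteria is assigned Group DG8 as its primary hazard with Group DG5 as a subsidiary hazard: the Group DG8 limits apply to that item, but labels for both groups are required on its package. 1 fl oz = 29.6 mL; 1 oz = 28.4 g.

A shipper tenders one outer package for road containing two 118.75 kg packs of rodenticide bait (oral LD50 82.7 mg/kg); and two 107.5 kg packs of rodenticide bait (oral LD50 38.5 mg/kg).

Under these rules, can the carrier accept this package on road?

The rodenticide bait has oral LD50 82.7 mg/kg, which is ≤ 100 mg/kg, so it is Group DG8 (Toxic).
Rodenticide bait: oral LD50 38.5 mg/kg ≤ 100 mg/kg → Group DG8 (Toxic).
Total Group DG8: (two 118.75 kg packs = 237.5 kg) + (two 107.5 kg packs = 215 kg) = 452.5 kg.
452.5 kg is within the road limit of 500 kg for Group DG8.

Yes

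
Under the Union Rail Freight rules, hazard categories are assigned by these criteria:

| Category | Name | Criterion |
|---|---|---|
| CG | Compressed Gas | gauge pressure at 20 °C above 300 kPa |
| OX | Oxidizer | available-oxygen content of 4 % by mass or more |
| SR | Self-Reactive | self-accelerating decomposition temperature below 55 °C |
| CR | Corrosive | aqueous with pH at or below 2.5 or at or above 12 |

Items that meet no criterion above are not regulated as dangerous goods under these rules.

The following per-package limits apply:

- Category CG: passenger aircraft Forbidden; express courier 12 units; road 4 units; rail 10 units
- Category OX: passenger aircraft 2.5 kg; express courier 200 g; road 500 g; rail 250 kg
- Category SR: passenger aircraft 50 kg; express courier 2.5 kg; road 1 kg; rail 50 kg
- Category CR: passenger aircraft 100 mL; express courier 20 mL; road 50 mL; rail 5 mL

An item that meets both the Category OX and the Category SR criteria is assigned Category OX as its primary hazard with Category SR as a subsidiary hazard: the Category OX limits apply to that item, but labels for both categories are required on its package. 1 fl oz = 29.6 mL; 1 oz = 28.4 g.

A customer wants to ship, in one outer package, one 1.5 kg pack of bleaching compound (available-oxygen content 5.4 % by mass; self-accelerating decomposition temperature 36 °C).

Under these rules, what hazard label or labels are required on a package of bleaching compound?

Available-oxygen content 5.4 % by mass meets the Category OX criterion (Oxidizer), so the bleaching compound is Category OX.
The bleaching compound has self-accelerating decomposition temperature 36 °C, which is < 55 °C, so it is Category SR (Self-Reactive).
By the precedence rule Category OX is primary and Category SR is subsidiary, and that rule requires both labels on the package.

Category OX and SR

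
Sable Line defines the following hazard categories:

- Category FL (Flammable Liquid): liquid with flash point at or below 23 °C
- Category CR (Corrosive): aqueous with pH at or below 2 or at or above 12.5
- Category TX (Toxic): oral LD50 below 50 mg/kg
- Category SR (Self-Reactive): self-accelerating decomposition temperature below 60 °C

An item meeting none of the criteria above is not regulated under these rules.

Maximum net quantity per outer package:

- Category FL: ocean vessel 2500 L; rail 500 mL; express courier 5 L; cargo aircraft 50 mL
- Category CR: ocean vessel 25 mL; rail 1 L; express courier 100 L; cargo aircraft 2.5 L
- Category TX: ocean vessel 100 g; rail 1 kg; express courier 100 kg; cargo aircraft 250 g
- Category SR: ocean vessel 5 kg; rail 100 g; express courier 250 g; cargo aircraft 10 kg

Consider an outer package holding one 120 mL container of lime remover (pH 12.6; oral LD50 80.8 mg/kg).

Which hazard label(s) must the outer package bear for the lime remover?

Category CR

The lime remover has pH 12.6, which is ≥ 12.5, so it is Category CR (Corrosive).
Only the Category CR label is required.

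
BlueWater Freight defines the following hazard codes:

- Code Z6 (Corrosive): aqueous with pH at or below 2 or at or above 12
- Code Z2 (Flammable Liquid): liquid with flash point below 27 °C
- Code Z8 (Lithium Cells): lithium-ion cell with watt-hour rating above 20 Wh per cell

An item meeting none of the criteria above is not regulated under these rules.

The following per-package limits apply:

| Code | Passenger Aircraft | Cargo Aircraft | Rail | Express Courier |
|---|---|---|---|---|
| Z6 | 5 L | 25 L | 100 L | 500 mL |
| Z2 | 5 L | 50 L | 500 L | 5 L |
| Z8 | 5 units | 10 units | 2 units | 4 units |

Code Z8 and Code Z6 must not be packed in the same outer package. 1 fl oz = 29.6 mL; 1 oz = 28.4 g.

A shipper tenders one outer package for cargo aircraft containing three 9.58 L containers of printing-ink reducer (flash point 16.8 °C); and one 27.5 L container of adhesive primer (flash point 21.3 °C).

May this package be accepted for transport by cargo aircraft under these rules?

The printing-ink reducer has flash point 16.8 °C, which is < 27 °C, so it is Code Z2 (Flammable Liquid).
The adhesive primer has flash point 21.3 °C, which is < 27 °C, so it is Code Z2 (Flammable Liquid).
Code Z2 net quantity: (three 9.58 L containers = 28.74 L) + 27.5 L = 56.24 L.
56.24 L exceeds the cargo aircraft limit of 50 L for Code Z2.

No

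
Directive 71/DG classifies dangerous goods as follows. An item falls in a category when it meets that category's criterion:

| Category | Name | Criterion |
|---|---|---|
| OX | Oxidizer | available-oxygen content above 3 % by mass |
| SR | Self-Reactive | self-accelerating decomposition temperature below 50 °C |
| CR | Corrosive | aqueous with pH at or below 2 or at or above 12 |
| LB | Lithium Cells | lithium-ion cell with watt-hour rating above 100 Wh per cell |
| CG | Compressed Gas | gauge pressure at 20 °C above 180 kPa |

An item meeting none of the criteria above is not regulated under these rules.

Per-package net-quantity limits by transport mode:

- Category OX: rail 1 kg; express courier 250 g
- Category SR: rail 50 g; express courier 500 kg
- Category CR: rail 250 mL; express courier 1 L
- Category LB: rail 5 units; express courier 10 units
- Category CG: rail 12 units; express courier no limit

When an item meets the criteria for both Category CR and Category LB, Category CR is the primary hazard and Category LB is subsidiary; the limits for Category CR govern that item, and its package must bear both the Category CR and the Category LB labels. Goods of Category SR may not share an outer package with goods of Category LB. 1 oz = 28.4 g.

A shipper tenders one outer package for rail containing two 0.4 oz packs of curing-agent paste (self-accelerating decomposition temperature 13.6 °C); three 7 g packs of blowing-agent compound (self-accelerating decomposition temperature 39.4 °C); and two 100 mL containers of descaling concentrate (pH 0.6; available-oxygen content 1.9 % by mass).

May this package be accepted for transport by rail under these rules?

Yes

Self-accelerating decomposition temperature 13.6 °C meets the Category SR criterion (Self-Reactive), so the curing-agent paste is Category SR.
Blowing-agent compound: self-accelerating decomposition temperature 39.4 °C < 50 °C → Category SR (Self-Reactive).
Descaling concentrate: pH 0.6 ≤ 2 → Category CR (Corrosive).
Category SR net quantity: (two 0.4 oz packs = 22.72 g) + (three 7 g packs = 21 g) = 43.72 g.
43.72 g is within the rail limit of 50 g for Category SR.
Category CR quantity: two 100 mL containers = 200 mL.
200 mL is within the rail limit of 250 mL for Category CR.
The segregation rule (Category SR with Category LB) does not apply to Category SR with Category CR.
Every hazard category is within its rail limit and no segregation rule is violated.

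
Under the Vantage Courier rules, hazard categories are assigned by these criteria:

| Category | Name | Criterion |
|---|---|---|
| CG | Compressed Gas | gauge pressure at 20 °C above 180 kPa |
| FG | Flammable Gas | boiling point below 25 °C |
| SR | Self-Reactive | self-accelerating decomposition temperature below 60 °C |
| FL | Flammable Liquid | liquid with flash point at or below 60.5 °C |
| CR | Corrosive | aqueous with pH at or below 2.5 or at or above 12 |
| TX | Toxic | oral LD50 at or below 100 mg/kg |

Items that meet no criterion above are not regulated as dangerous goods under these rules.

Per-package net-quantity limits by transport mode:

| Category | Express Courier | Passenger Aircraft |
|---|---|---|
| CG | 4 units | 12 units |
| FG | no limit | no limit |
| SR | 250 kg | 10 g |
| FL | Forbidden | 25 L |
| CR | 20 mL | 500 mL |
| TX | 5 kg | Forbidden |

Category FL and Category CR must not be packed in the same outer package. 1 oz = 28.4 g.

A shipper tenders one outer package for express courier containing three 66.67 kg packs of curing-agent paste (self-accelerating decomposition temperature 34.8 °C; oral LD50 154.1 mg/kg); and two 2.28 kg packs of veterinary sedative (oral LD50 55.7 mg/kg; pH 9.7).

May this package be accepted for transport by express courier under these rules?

Self-accelerating decomposition temperature 34.8 °C meets the Category SR criterion (Self-Reactive), so the curing-agent paste is Category SR.
With oral LD50 55.7 mg/kg (≤ 100 mg/kg), the veterinary sedative falls in Category TX.
Category SR quantity: three 66.67 kg packs = 200.01 kg.
That is within the Category SR express courier limit of 250 kg.
Category TX quantity: two 2.28 kg packs = 4.56 kg.
4.56 kg is within the express courier limit of 5 kg for Category TX.
The segregation rule (Category FL with Category CR) does not apply to Category SR with Category TX.
Every hazard category is within its express courier limit and no segregation rule is violated.

Yes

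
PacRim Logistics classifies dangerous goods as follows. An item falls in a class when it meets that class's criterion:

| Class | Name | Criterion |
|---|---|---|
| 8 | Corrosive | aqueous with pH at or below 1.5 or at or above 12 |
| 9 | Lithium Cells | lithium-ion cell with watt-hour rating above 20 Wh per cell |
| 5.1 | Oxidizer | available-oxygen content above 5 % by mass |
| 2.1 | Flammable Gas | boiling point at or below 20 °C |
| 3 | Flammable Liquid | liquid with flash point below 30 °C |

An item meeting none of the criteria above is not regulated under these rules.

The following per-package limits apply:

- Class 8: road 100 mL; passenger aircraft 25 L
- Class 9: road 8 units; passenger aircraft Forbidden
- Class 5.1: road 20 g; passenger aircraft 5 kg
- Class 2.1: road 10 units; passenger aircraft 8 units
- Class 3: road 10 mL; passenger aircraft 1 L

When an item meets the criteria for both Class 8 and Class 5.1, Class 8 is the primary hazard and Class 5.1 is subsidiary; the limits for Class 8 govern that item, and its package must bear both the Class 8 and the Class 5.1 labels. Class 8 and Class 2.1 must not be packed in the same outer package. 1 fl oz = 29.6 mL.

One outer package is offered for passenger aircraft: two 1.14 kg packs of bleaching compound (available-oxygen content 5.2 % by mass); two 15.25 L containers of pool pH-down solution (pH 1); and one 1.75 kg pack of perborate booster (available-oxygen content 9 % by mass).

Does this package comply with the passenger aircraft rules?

With available-oxygen content 5.2 % by mass (> 5 % by mass), the bleaching compound falls in Class 5.1.
Pool pH-down solution: pH 1 ≤ 1.5 → Class 8 (Corrosive).
Available-oxygen content 9 % by mass meets the Class 5.1 criterion (Oxidizer), so the perborate booster is Class 5.1.
Total Class 5.1: (two 1.14 kg packs = 2.28 kg) + 1.75 kg = 4.03 kg.
4.03 kg ≤ 5 kg (passenger aircraft limit, Class 5.1) — within limit.
Class 8 quantity: two 15.25 L containers = 30.5 L.
That exceeds the Class 8 passenger aircraft limit of 25 L.
The segregation rule (Class 8 with Class 2.1) does not apply to Class 5.1 with Class 8.

No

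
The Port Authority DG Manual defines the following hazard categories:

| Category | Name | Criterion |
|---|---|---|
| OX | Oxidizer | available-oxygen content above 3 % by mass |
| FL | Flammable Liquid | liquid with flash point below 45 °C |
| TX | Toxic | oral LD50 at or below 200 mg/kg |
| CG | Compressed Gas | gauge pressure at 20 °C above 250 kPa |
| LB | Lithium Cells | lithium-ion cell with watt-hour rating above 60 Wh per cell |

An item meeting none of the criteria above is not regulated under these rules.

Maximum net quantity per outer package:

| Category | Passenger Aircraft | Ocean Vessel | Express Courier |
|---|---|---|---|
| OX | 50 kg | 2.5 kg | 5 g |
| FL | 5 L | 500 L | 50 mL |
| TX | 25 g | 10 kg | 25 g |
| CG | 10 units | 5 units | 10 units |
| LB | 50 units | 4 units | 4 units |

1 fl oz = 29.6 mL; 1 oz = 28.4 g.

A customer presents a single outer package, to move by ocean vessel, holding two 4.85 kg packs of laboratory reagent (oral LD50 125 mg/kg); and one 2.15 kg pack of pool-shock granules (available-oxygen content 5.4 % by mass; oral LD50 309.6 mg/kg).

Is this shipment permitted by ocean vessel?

Yes

The laboratory reagent has oral LD50 125 mg/kg, which is ≤ 200 mg/kg, so it is Category TX (Toxic).
The pool-shock granules have available-oxygen content 5.4 % by mass, which is > 3 % by mass, so they are Category OX (Oxidizer).
Category TX quantity: two 4.85 kg packs = 9.7 kg.
9.7 kg is within the ocean vessel limit of 10 kg for Category TX.
Category OX quantity: 2.15 kg.
That is within the Category OX ocean vessel limit of 2.5 kg.
Every hazard category is within its ocean vessel limit and no segregation rule is violated.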